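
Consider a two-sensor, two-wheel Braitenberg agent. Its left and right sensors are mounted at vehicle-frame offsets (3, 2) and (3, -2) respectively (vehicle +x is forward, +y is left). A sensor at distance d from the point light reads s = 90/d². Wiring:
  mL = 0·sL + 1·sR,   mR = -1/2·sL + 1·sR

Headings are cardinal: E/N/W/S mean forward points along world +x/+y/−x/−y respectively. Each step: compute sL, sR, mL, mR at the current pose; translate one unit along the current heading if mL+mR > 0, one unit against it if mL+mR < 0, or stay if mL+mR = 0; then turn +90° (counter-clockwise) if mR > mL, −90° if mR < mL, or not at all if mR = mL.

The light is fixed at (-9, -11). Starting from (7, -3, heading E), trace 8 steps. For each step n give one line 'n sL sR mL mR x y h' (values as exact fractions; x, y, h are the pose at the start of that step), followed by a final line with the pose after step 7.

n=0: pose=(7,-3,E); sL=90/461, sR=90/397; mL=90/397, mR=23625/183017; mL+mR=65115/183017 → advance +1; mR−mL=-45/461 → turn -1·90°
n=1: pose=(8,-3,S); sL=45/193, sR=9/25; mL=9/25, mR=2349/9650; mL+mR=5823/9650 → advance +1; mR−mL=-45/386 → turn -1·90°
n=2: pose=(8,-4,W); sL=90/221, sR=90/277; mL=90/277, mR=7425/61217; mL+mR=27315/61217 → advance +1; mR−mL=-45/221 → turn -1·90°
n=3: pose=(7,-4,N); sL=45/148, sR=45/212; mL=45/212, mR=945/15688; mL+mR=4275/15688 → advance +1; mR−mL=-45/296 → turn -1·90°
n=4: pose=(7,-3,E); sL=90/461, sR=90/397; mL=90/397, mR=23625/183017; mL+mR=65115/183017 → advance +1; mR−mL=-45/461 → turn -1·90°
n=5: pose=(8,-3,S); sL=45/193, sR=9/25; mL=9/25, mR=2349/9650; mL+mR=5823/9650 → advance +1; mR−mL=-45/386 → turn -1·90°
n=6: pose=(8,-4,W); sL=90/221, sR=90/277; mL=90/277, mR=7425/61217; mL+mR=27315/61217 → advance +1; mR−mL=-45/221 → turn -1·90°
n=7: pose=(7,-4,N); sL=45/148, sR=45/212; mL=45/212, mR=945/15688; mL+mR=4275/15688 → advance +1; mR−mL=-45/296 → turn -1·90°

0 90/461 90/397 90/397 23625/183017 7 -3 E
1 45/193 9/25 9/25 2349/9650 8 -3 S
2 90/221 90/277 90/277 7425/61217 8 -4 W
3 45/148 45/212 45/212 945/15688 7 -4 N
4 90/461 90/397 90/397 23625/183017 7 -3 E
5 45/193 9/25 9/25 2349/9650 8 -3 S
6 90/221 90/277 90/277 7425/61217 8 -4 W
7 45/148 45/212 45/212 945/15688 7 -4 N
final 7 -3 E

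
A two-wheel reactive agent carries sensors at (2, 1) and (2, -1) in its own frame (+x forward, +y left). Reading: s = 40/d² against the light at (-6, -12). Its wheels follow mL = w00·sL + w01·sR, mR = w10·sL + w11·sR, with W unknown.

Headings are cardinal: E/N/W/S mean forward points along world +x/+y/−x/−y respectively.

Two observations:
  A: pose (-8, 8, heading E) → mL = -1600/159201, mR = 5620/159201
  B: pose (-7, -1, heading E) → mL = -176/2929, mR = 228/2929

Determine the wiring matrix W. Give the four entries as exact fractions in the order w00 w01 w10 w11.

obs A: pose=(-8,8,E) → sL=40/441, sR=40/361, mL=-1600/159201, mR=5620/159201
obs B: pose=(-7,-1,E) → sL=8/29, sR=40/101, mL=-176/2929, mR=228/2929
sensor matrix S = [[40/441, 40/361], [8/29, 40/101]]; det S = 2497280/466299729
solve [mL_A; mL_B] = S·[w00; w01] and [mR_A; mR_B] = S·[w10; w11]:
  w00 = 1/2, w01 = -1/2, w10 = 1, w11 = -1/2

1/2 -1/2 1 -1/2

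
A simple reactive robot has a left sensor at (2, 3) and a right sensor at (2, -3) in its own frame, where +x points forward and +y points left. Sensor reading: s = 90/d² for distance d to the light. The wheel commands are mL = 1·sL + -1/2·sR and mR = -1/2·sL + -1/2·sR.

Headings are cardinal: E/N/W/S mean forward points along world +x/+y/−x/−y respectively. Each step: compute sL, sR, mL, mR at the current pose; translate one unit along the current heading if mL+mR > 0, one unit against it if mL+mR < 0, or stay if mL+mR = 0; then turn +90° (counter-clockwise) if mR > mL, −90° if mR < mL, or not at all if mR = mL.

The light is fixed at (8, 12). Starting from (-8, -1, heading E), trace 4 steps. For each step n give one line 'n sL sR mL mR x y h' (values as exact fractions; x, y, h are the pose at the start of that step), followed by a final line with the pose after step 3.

n=0: pose=(-8,-1,E); sL=45/148, sR=45/226; mL=855/4181, mR=-8415/33448; mL+mR=-1575/33448 → advance -1; mR−mL=-135/296 → turn -1·90°
n=1: pose=(-9,-1,S); sL=90/421, sR=18/125; mL=7461/52625, mR=-9414/52625; mL+mR=-1953/52625 → advance -1; mR−mL=-135/421 → turn -1·90°
n=2: pose=(-9,0,W); sL=45/293, sR=45/221; mL=6705/129506, mR=-11565/64753; mL+mR=-16425/129506 → advance -1; mR−mL=-135/586 → turn -1·90°
n=3: pose=(-8,0,N); sL=90/461, sR=90/269; mL=3465/124009, mR=-32850/124009; mL+mR=-29385/124009 → advance -1; mR−mL=-135/461 → turn -1·90°

0 45/148 45/226 855/4181 -8415/33448 -8 -1 E
1 90/421 18/125 7461/52625 -9414/52625 -9 -1 S
2 45/293 45/221 6705/129506 -11565/64753 -9 0 W
3 90/461 90/269 3465/124009 -32850/124009 -8 0 N
final -8 -1 E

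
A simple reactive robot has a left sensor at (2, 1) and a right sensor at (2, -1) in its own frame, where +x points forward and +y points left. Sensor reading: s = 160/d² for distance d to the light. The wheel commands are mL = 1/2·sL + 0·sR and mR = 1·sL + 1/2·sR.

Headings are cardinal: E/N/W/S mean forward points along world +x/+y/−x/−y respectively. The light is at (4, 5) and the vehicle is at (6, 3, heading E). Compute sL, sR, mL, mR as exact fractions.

160/17 32/5 80/17 1072/85

left sensor world pos  = (8, 4); dL² = 17
right sensor world pos = (8, 2); dR² = 25
sL = 160/17 = 160/17
sR = 160/25 = 32/5
mL = 1/2·sL + 0·sR = 80/17
mR = 1·sL + 1/2·sR = 1072/85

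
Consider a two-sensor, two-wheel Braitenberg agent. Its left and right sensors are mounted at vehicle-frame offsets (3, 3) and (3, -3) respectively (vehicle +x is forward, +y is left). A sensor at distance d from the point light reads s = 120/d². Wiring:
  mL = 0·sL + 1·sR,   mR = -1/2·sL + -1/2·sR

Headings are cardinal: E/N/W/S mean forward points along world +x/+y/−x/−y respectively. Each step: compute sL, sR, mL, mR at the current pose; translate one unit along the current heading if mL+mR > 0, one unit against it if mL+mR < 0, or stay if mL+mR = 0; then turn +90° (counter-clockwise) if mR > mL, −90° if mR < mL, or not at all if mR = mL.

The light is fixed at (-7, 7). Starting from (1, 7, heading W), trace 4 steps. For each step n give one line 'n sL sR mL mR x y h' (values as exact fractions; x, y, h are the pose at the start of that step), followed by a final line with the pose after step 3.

0 60/17 60/17 60/17 -60/17 1 7 W
1 60/17 12/13 12/13 -492/221 1 7 N
2 24/25 120/137 120/137 -3144/3425 1 6 E
3 30/29 15/4 15/4 -555/232 0 6 S
final 0 5 W

n=0: pose=(1,7,W); sL=60/17, sR=60/17; mL=60/17, mR=-60/17; mL+mR=0 → advance +0; mR−mL=-120/17 → turn -1·90°
n=1: pose=(1,7,N); sL=60/17, sR=12/13; mL=12/13, mR=-492/221; mL+mR=-288/221 → advance -1; mR−mL=-696/221 → turn -1·90°
n=2: pose=(1,6,E); sL=24/25, sR=120/137; mL=120/137, mR=-3144/3425; mL+mR=-144/3425 → advance -1; mR−mL=-6144/3425 → turn -1·90°
n=3: pose=(0,6,S); sL=30/29, sR=15/4; mL=15/4, mR=-555/232; mL+mR=315/232 → advance +1; mR−mL=-1425/232 → turn -1·90°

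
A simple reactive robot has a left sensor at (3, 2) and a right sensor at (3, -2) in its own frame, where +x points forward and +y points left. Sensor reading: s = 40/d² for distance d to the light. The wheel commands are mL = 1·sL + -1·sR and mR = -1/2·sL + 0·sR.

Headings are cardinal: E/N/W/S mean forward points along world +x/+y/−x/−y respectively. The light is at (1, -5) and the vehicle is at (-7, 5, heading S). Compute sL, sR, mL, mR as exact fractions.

left sensor world pos  = (-5, 2); dL² = 85
right sensor world pos = (-9, 2); dR² = 149
sL = 40/85 = 8/17
sR = 40/149 = 40/149
mL = 1·sL + -1·sR = 512/2533
mR = -1/2·sL + 0·sR = -4/17

8/17 40/149 512/2533 -4/17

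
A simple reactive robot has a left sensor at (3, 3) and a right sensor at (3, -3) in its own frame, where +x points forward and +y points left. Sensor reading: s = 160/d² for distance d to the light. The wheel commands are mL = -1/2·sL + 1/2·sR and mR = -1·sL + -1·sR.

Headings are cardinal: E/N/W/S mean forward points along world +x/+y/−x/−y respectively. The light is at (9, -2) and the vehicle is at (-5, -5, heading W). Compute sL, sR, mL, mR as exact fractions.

left sensor world pos  = (-8, -8); dL² = 325
right sensor world pos = (-8, -2); dR² = 289
sL = 160/325 = 32/65
sR = 160/289 = 160/289
mL = -1/2·sL + 1/2·sR = 576/18785
mR = -1·sL + -1·sR = -19648/18785

32/65 160/289 576/18785 -19648/18785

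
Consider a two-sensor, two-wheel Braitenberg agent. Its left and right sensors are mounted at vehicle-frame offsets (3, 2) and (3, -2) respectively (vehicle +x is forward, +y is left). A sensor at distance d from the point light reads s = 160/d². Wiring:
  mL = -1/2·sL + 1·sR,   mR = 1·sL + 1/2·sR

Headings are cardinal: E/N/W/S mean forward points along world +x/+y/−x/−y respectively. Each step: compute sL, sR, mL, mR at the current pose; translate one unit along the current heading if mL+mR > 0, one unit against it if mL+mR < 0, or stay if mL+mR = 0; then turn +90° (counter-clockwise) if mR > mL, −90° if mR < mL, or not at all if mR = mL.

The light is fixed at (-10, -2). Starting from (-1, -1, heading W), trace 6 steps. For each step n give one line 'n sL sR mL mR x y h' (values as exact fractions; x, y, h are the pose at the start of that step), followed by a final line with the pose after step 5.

0 160/37 32/9 464/333 2032/333 -1 -1 W
1 20/13 4 42/13 46/13 -2 -1 S
2 32/25 32/25 16/25 48/25 -2 -2 E
3 80/29 16/13 -56/377 1272/377 -1 -2 N
4 160/37 32/9 464/333 2032/333 -1 -1 W
5 20/13 4 42/13 46/13 -2 -1 S
final -2 -2 E

n=0: pose=(-1,-1,W); sL=160/37, sR=32/9; mL=464/333, mR=2032/333; mL+mR=832/111 → advance +1; mR−mL=1568/333 → turn +1·90°
n=1: pose=(-2,-1,S); sL=20/13, sR=4; mL=42/13, mR=46/13; mL+mR=88/13 → advance +1; mR−mL=4/13 → turn +1·90°
n=2: pose=(-2,-2,E); sL=32/25, sR=32/25; mL=16/25, mR=48/25; mL+mR=64/25 → advance +1; mR−mL=32/25 → turn +1·90°
n=3: pose=(-1,-2,N); sL=80/29, sR=16/13; mL=-56/377, mR=1272/377; mL+mR=1216/377 → advance +1; mR−mL=1328/377 → turn +1·90°
n=4: pose=(-1,-1,W); sL=160/37, sR=32/9; mL=464/333, mR=2032/333; mL+mR=832/111 → advance +1; mR−mL=1568/333 → turn +1·90°
n=5: pose=(-2,-1,S); sL=20/13, sR=4; mL=42/13, mR=46/13; mL+mR=88/13 → advance +1; mR−mL=4/13 → turn +1·90°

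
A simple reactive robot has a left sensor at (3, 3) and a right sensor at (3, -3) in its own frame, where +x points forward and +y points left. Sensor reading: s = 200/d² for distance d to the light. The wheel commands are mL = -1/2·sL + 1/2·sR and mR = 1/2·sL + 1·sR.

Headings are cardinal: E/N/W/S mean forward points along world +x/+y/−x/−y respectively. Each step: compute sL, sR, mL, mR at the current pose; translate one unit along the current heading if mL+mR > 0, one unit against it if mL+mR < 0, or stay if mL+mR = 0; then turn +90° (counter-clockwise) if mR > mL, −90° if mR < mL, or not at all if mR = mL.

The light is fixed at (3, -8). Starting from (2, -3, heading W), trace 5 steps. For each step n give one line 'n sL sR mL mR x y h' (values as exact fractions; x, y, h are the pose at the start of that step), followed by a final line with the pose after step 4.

0 10 5/2 -15/4 15/2 2 -3 W
1 40 200/29 -480/29 780/29 1 -3 S
2 4 100 48 102 1 -4 E
3 40/13 200/53 240/689 3660/689 2 -4 N
4 10 5/2 -15/4 15/2 2 -3 W
final 1 -3 S

n=0: pose=(2,-3,W); sL=10, sR=5/2; mL=-15/4, mR=15/2; mL+mR=15/4 → advance +1; mR−mL=45/4 → turn +1·90°
n=1: pose=(1,-3,S); sL=40, sR=200/29; mL=-480/29, mR=780/29; mL+mR=300/29 → advance +1; mR−mL=1260/29 → turn +1·90°
n=2: pose=(1,-4,E); sL=4, sR=100; mL=48, mR=102; mL+mR=150 → advance +1; mR−mL=54 → turn +1·90°
n=3: pose=(2,-4,N); sL=40/13, sR=200/53; mL=240/689, mR=3660/689; mL+mR=300/53 → advance +1; mR−mL=3420/689 → turn +1·90°
n=4: pose=(2,-3,W); sL=10, sR=5/2; mL=-15/4, mR=15/2; mL+mR=15/4 → advance +1; mR−mL=45/4 → turn +1·90°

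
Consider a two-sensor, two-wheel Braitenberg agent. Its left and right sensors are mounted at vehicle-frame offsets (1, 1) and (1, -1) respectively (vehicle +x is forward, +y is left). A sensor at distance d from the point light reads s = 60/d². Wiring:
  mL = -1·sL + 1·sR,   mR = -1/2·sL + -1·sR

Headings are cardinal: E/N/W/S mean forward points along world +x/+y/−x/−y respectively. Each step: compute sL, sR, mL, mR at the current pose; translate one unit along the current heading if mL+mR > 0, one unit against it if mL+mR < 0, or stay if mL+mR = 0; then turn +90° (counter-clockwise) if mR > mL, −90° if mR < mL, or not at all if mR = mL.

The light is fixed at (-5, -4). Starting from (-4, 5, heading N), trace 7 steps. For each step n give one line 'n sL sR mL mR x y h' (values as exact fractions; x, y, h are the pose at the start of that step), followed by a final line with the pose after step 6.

n=0: pose=(-4,5,N); sL=3/5, sR=15/26; mL=-3/130, mR=-57/65; mL+mR=-9/10 → advance -1; mR−mL=-111/130 → turn -1·90°
n=1: pose=(-4,4,E); sL=12/17, sR=60/53; mL=384/901, mR=-1338/901; mL+mR=-18/17 → advance -1; mR−mL=-1722/901 → turn -1·90°
n=2: pose=(-5,4,S); sL=6/5, sR=6/5; mL=0, mR=-9/5; mL+mR=-9/5 → advance -1; mR−mL=-9/5 → turn -1·90°
n=3: pose=(-5,5,W); sL=12/13, sR=60/101; mL=-432/1313, mR=-1386/1313; mL+mR=-18/13 → advance -1; mR−mL=-954/1313 → turn -1·90°
n=4: pose=(-4,5,N); sL=3/5, sR=15/26; mL=-3/130, mR=-57/65; mL+mR=-9/10 → advance -1; mR−mL=-111/130 → turn -1·90°
n=5: pose=(-4,4,E); sL=12/17, sR=60/53; mL=384/901, mR=-1338/901; mL+mR=-18/17 → advance -1; mR−mL=-1722/901 → turn -1·90°
n=6: pose=(-5,4,S); sL=6/5, sR=6/5; mL=0, mR=-9/5; mL+mR=-9/5 → advance -1; mR−mL=-9/5 → turn -1·90°

0 3/5 15/26 -3/130 -57/65 -4 5 N
1 12/17 60/53 384/901 -1338/901 -4 4 E
2 6/5 6/5 0 -9/5 -5 4 S
3 12/13 60/101 -432/1313 -1386/1313 -5 5 W
4 3/5 15/26 -3/130 -57/65 -4 5 N
5 12/17 60/53 384/901 -1338/901 -4 4 E
6 6/5 6/5 0 -9/5 -5 4 S
final -5 5 W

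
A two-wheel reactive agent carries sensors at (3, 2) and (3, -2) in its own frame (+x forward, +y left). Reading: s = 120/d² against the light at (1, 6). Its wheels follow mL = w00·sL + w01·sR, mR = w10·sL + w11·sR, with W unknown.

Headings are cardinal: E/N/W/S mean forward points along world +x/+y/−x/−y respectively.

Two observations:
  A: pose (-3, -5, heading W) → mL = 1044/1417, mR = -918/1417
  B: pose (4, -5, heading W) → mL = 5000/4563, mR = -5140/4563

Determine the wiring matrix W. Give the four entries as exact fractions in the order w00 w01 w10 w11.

1/2 1/2 1/2 -1

obs A: pose=(-3,-5,W) → sL=60/109, sR=12/13, mL=1044/1417, mR=-918/1417
obs B: pose=(4,-5,W) → sL=120/169, sR=40/27, mL=5000/4563, mR=-5140/4563
sensor matrix S = [[60/109, 12/13], [120/169, 40/27]]; det S = 344960/2155257
solve [mL_A; mL_B] = S·[w00; w01] and [mR_A; mR_B] = S·[w10; w11]:
  w00 = 1/2, w01 = 1/2, w10 = 1/2, w11 = -1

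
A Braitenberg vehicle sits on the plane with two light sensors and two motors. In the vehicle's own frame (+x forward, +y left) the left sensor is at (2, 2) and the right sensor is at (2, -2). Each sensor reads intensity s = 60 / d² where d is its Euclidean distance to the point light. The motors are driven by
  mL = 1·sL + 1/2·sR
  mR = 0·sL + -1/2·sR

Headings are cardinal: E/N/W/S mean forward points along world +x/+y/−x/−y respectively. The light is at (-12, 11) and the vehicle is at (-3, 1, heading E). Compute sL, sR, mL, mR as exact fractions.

left sensor world pos  = (-1, 3); dL² = 185
right sensor world pos = (-1, -1); dR² = 265
sL = 60/185 = 12/37
sR = 60/265 = 12/53
mL = 1·sL + 1/2·sR = 858/1961
mR = 0·sL + -1/2·sR = -6/53

12/37 12/53 858/1961 -6/53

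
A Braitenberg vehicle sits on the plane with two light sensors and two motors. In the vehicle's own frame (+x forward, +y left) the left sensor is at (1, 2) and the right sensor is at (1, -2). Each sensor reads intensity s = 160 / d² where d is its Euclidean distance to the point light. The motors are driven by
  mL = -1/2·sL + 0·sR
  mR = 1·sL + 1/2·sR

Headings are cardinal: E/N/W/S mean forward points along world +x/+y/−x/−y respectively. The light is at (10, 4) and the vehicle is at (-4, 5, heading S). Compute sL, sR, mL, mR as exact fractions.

left sensor world pos  = (-2, 4); dL² = 144
right sensor world pos = (-6, 4); dR² = 256
sL = 160/144 = 10/9
sR = 160/256 = 5/8
mL = -1/2·sL + 0·sR = -5/9
mR = 1·sL + 1/2·sR = 205/144

10/9 5/8 -5/9 205/144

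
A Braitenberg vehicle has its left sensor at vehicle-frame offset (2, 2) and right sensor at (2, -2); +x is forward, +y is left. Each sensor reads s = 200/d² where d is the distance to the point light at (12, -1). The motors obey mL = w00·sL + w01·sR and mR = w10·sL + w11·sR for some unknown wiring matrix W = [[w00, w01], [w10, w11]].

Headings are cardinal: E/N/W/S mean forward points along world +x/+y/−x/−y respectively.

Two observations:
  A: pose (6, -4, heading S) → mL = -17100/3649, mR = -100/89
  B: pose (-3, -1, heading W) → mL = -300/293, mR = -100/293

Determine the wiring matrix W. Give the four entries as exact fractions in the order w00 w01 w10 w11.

obs A: pose=(6,-4,S) → sL=200/41, sR=200/89, mL=-17100/3649, mR=-100/89
obs B: pose=(-3,-1,W) → sL=200/293, sR=200/293, mL=-300/293, mR=-100/293
sensor matrix S = [[200/41, 200/89], [200/293, 200/293]]; det S = 1920000/1069157
solve [mL_A; mL_B] = S·[w00; w01] and [mR_A; mR_B] = S·[w10; w11]:
  w00 = -1/2, w01 = -1, w10 = 0, w11 = -1/2

-1/2 -1 0 -1/2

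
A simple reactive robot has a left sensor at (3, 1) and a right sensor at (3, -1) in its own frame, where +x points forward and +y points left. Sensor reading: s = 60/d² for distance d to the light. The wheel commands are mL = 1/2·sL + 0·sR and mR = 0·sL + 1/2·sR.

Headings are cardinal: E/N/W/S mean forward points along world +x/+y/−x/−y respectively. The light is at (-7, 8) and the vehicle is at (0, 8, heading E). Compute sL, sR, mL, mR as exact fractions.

left sensor world pos  = (3, 9); dL² = 101
right sensor world pos = (3, 7); dR² = 101
sL = 60/101 = 60/101
sR = 60/101 = 60/101
mL = 1/2·sL + 0·sR = 30/101
mR = 0·sL + 1/2·sR = 30/101

60/101 60/101 30/101 30/101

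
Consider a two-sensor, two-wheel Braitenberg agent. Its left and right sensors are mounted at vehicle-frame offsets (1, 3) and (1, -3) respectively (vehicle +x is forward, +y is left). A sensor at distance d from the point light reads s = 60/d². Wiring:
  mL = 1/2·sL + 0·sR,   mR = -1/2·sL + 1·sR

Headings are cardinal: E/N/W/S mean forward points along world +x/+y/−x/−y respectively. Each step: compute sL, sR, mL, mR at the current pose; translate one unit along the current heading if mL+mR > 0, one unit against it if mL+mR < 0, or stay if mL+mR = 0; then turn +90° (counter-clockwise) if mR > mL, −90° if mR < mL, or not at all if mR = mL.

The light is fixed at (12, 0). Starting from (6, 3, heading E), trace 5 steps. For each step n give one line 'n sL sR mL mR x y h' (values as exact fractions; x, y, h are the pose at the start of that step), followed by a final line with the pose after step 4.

n=0: pose=(6,3,E); sL=60/61, sR=12/5; mL=30/61, mR=582/305; mL+mR=12/5 → advance +1; mR−mL=432/305 → turn +1·90°
n=1: pose=(7,3,N); sL=3/4, sR=3; mL=3/8, mR=21/8; mL+mR=3 → advance +1; mR−mL=9/4 → turn +1·90°
n=2: pose=(7,4,W); sL=60/37, sR=12/17; mL=30/37, mR=-66/629; mL+mR=12/17 → advance +1; mR−mL=-576/629 → turn -1·90°
n=3: pose=(6,4,N); sL=30/53, sR=30/17; mL=15/53, mR=1335/901; mL+mR=30/17 → advance +1; mR−mL=1080/901 → turn +1·90°
n=4: pose=(6,5,W); sL=60/53, sR=60/113; mL=30/53, mR=-210/5989; mL+mR=60/113 → advance +1; mR−mL=-3600/5989 → turn -1·90°

0 60/61 12/5 30/61 582/305 6 3 E
1 3/4 3 3/8 21/8 7 3 N
2 60/37 12/17 30/37 -66/629 7 4 W
3 30/53 30/17 15/53 1335/901 6 4 N
4 60/53 60/113 30/53 -210/5989 6 5 W
final 5 5 N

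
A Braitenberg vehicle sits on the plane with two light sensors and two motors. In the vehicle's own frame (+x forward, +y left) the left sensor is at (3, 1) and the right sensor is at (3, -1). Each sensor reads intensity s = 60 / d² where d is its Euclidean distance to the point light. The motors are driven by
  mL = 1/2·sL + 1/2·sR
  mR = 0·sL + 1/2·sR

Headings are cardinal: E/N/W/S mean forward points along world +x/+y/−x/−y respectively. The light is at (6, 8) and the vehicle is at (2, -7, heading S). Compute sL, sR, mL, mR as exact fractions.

20/111 60/349 6820/38739 30/349

left sensor world pos  = (3, -10); dL² = 333
right sensor world pos = (1, -10); dR² = 349
sL = 60/333 = 20/111
sR = 60/349 = 60/349
mL = 1/2·sL + 1/2·sR = 6820/38739
mR = 0·sL + 1/2·sR = 30/349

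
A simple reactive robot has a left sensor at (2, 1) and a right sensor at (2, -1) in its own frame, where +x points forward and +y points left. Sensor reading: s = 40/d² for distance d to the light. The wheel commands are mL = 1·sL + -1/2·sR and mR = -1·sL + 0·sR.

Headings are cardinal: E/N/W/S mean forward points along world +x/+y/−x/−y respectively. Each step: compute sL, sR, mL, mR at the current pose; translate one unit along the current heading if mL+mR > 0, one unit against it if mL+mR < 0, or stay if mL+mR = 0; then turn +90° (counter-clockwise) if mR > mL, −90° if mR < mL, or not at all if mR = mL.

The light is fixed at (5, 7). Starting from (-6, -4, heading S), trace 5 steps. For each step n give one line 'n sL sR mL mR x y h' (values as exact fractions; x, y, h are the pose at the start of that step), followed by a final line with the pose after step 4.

n=0: pose=(-6,-4,S); sL=40/269, sR=40/313; mL=7140/84197, mR=-40/269; mL+mR=-20/313 → advance -1; mR−mL=-19660/84197 → turn -1·90°
n=1: pose=(-6,-3,W); sL=4/29, sR=4/25; mL=42/725, mR=-4/29; mL+mR=-2/25 → advance -1; mR−mL=-142/725 → turn -1·90°
n=2: pose=(-5,-3,N); sL=8/37, sR=8/29; mL=84/1073, mR=-8/37; mL+mR=-4/29 → advance -1; mR−mL=-316/1073 → turn -1·90°
n=3: pose=(-5,-4,E); sL=10/41, sR=5/26; mL=315/2132, mR=-10/41; mL+mR=-5/52 → advance -1; mR−mL=-835/2132 → turn -1·90°
n=4: pose=(-6,-4,S); sL=40/269, sR=40/313; mL=7140/84197, mR=-40/269; mL+mR=-20/313 → advance -1; mR−mL=-19660/84197 → turn -1·90°

0 40/269 40/313 7140/84197 -40/269 -6 -4 S
1 4/29 4/25 42/725 -4/29 -6 -3 W
2 8/37 8/29 84/1073 -8/37 -5 -3 N
3 10/41 5/26 315/2132 -10/41 -5 -4 E
4 40/269 40/313 7140/84197 -40/269 -6 -4 S
final -6 -3 W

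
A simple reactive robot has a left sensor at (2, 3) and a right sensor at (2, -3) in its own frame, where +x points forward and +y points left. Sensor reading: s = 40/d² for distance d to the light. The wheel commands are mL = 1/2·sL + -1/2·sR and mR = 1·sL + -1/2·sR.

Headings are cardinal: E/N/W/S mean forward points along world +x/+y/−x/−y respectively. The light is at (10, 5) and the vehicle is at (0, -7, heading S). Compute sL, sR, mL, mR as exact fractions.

8/49 8/73 96/3577 388/3577

left sensor world pos  = (3, -9); dL² = 245
right sensor world pos = (-3, -9); dR² = 365
sL = 40/245 = 8/49
sR = 40/365 = 8/73
mL = 1/2·sL + -1/2·sR = 96/3577
mR = 1·sL + -1/2·sR = 388/3577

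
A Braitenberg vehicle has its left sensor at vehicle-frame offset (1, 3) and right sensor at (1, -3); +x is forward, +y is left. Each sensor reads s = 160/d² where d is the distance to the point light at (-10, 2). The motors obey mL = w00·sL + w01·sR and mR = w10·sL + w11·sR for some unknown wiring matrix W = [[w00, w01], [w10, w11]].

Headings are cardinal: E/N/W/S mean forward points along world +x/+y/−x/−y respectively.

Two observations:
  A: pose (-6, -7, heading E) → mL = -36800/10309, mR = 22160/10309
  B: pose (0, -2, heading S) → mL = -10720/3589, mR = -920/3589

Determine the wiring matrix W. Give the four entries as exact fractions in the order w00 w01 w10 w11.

obs A: pose=(-6,-7,E) → sL=160/61, sR=160/169, mL=-36800/10309, mR=22160/10309
obs B: pose=(0,-2,S) → sL=80/97, sR=80/37, mL=-10720/3589, mR=-920/3589
sensor matrix S = [[160/61, 160/169], [80/97, 80/37]]; det S = 180940800/36999001
solve [mL_A; mL_B] = S·[w00; w01] and [mR_A; mR_B] = S·[w10; w11]:
  w00 = -1, w01 = -1, w10 = 1, w11 = -1/2

-1 -1 1 -1/2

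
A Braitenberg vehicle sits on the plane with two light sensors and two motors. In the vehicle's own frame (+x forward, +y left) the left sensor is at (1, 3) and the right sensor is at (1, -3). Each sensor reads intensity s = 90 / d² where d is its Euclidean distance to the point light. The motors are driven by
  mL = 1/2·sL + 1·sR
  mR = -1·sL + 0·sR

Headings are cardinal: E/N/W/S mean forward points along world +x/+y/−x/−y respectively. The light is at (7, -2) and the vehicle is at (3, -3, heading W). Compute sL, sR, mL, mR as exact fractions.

90/41 90/29 4995/1189 -90/41

left sensor world pos  = (2, -6); dL² = 41
right sensor world pos = (2, 0); dR² = 29
sL = 90/41 = 90/41
sR = 90/29 = 90/29
mL = 1/2·sL + 1·sR = 4995/1189
mR = -1·sL + 0·sR = -90/41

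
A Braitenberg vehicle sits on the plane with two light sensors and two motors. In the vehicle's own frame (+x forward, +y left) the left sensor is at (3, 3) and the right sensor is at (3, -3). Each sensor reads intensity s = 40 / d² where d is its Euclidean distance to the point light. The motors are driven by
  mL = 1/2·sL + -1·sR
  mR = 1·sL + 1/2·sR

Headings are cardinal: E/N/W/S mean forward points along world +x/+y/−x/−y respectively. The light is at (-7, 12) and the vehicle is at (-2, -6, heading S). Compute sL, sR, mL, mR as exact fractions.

left sensor world pos  = (1, -9); dL² = 505
right sensor world pos = (-5, -9); dR² = 445
sL = 40/505 = 8/101
sR = 40/445 = 8/89
mL = 1/2·sL + -1·sR = -452/8989
mR = 1·sL + 1/2·sR = 1116/8989

8/101 8/89 -452/8989 1116/8989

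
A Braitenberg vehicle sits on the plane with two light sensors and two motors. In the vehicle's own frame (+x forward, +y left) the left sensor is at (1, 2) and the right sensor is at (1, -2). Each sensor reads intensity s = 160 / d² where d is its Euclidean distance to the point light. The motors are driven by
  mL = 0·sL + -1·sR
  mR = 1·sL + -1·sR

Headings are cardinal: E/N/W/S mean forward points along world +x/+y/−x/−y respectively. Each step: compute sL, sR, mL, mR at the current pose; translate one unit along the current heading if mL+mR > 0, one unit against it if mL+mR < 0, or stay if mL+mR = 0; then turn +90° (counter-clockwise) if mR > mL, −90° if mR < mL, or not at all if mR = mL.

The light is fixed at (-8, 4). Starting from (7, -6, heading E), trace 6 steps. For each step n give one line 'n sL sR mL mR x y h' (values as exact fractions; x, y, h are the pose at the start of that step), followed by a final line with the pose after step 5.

0 1/2 2/5 -2/5 1/10 7 -6 E
1 32/45 160/337 -160/337 3584/15165 6 -6 N
2 80/169 16/25 -16/25 -704/4225 6 -7 W
3 160/433 160/313 -160/313 -19200/135529 7 -7 S
4 1/2 2/5 -2/5 1/10 7 -6 E
5 32/45 160/337 -160/337 3584/15165 6 -6 N
final 6 -7 W

n=0: pose=(7,-6,E); sL=1/2, sR=2/5; mL=-2/5, mR=1/10; mL+mR=-3/10 → advance -1; mR−mL=1/2 → turn +1·90°
n=1: pose=(6,-6,N); sL=32/45, sR=160/337; mL=-160/337, mR=3584/15165; mL+mR=-3616/15165 → advance -1; mR−mL=32/45 → turn +1·90°
n=2: pose=(6,-7,W); sL=80/169, sR=16/25; mL=-16/25, mR=-704/4225; mL+mR=-3408/4225 → advance -1; mR−mL=80/169 → turn +1·90°
n=3: pose=(7,-7,S); sL=160/433, sR=160/313; mL=-160/313, mR=-19200/135529; mL+mR=-88480/135529 → advance -1; mR−mL=160/433 → turn +1·90°
n=4: pose=(7,-6,E); sL=1/2, sR=2/5; mL=-2/5, mR=1/10; mL+mR=-3/10 → advance -1; mR−mL=1/2 → turn +1·90°
n=5: pose=(6,-6,N); sL=32/45, sR=160/337; mL=-160/337, mR=3584/15165; mL+mR=-3616/15165 → advance -1; mR−mL=32/45 → turn +1·90°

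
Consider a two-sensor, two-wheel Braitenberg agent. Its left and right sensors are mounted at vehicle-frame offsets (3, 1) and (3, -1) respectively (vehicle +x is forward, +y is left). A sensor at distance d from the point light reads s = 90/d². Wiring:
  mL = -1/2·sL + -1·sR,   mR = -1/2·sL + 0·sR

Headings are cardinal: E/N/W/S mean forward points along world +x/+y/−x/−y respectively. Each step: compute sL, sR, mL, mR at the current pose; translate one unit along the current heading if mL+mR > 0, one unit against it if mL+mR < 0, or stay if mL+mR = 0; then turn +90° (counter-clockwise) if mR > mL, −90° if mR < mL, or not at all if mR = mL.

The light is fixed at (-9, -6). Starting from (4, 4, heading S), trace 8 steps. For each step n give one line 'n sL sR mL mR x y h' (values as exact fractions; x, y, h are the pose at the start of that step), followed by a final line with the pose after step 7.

0 18/49 90/193 -6147/9457 -9/49 4 4 S
1 9/40 45/178 -2601/7120 -9/80 4 5 E
2 90/317 18/73 -8991/23141 -45/317 3 5 N
3 5/9 45/101 -1315/1818 -5/18 3 4 W
4 18/49 90/193 -6147/9457 -9/49 4 4 S
5 9/40 45/178 -2601/7120 -9/80 4 5 E
6 90/317 18/73 -8991/23141 -45/317 3 5 N
7 5/9 45/101 -1315/1818 -5/18 3 4 W
final 4 4 S

n=0: pose=(4,4,S); sL=18/49, sR=90/193; mL=-6147/9457, mR=-9/49; mL+mR=-7884/9457 → advance -1; mR−mL=90/193 → turn +1·90°
n=1: pose=(4,5,E); sL=9/40, sR=45/178; mL=-2601/7120, mR=-9/80; mL+mR=-1701/3560 → advance -1; mR−mL=45/178 → turn +1·90°
n=2: pose=(3,5,N); sL=90/317, sR=18/73; mL=-8991/23141, mR=-45/317; mL+mR=-12276/23141 → advance -1; mR−mL=18/73 → turn +1·90°
n=3: pose=(3,4,W); sL=5/9, sR=45/101; mL=-1315/1818, mR=-5/18; mL+mR=-910/909 → advance -1; mR−mL=45/101 → turn +1·90°
n=4: pose=(4,4,S); sL=18/49, sR=90/193; mL=-6147/9457, mR=-9/49; mL+mR=-7884/9457 → advance -1; mR−mL=90/193 → turn +1·90°
n=5: pose=(4,5,E); sL=9/40, sR=45/178; mL=-2601/7120, mR=-9/80; mL+mR=-1701/3560 → advance -1; mR−mL=45/178 → turn +1·90°
n=6: pose=(3,5,N); sL=90/317, sR=18/73; mL=-8991/23141, mR=-45/317; mL+mR=-12276/23141 → advance -1; mR−mL=18/73 → turn +1·90°
n=7: pose=(3,4,W); sL=5/9, sR=45/101; mL=-1315/1818, mR=-5/18; mL+mR=-910/909 → advance -1; mR−mL=45/101 → turn +1·90°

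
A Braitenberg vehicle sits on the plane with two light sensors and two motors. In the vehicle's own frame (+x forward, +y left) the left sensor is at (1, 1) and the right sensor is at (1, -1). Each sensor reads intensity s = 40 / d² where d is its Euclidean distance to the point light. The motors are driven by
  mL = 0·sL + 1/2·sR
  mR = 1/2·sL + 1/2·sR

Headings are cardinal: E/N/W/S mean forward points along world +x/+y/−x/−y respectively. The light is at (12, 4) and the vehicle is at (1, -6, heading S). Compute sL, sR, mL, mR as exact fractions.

40/221 8/53 4/53 1944/11713

left sensor world pos  = (2, -7); dL² = 221
right sensor world pos = (0, -7); dR² = 265
sL = 40/221 = 40/221
sR = 40/265 = 8/53
mL = 0·sL + 1/2·sR = 4/53
mR = 1/2·sL + 1/2·sR = 1944/11713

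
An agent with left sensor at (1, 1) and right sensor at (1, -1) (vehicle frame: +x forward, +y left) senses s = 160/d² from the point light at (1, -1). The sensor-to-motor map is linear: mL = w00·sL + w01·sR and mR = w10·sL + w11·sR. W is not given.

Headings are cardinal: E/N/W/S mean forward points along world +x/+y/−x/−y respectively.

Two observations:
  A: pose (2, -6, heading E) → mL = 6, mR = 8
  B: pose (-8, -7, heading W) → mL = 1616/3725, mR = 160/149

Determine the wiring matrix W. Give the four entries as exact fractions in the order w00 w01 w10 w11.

obs A: pose=(2,-6,E) → sL=8, sR=4, mL=6, mR=8
obs B: pose=(-8,-7,W) → sL=160/149, sR=32/25, mL=1616/3725, mR=160/149
sensor matrix S = [[8, 4], [160/149, 32/25]]; det S = 22144/3725
solve [mL_A; mL_B] = S·[w00; w01] and [mR_A; mR_B] = S·[w10; w11]:
  w00 = 1, w01 = -1/2, w10 = 1, w11 = 0

1 -1/2 1 0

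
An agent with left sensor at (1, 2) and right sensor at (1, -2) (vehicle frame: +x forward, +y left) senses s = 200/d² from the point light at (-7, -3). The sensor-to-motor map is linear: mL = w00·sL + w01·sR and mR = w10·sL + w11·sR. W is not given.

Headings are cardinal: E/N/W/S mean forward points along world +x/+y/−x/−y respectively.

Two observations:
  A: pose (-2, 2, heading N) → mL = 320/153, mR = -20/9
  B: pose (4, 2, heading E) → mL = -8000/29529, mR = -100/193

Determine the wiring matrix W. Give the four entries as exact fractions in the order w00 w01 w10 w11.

obs A: pose=(-2,2,N) → sL=40/9, sR=40/17, mL=320/153, mR=-20/9
obs B: pose=(4,2,E) → sL=200/193, sR=200/153, mL=-8000/29529, mR=-100/193
sensor matrix S = [[40/9, 40/17], [200/193, 200/153]]; det S = 896000/265761
solve [mL_A; mL_B] = S·[w00; w01] and [mR_A; mR_B] = S·[w10; w11]:
  w00 = 1, w01 = -1, w10 = -1/2, w11 = 0

1 -1 -1/2 0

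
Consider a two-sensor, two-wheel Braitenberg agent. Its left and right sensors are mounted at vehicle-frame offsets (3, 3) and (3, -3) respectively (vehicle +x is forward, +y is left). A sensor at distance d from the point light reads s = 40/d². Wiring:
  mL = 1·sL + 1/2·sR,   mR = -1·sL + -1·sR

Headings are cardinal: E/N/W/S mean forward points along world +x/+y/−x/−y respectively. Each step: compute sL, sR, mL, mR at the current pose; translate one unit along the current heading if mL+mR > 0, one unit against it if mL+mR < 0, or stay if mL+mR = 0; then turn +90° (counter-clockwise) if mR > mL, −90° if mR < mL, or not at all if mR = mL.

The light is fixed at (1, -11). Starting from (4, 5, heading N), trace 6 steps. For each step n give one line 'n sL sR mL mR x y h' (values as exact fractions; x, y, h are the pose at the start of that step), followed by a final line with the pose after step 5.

0 40/361 40/397 23100/143317 -30320/143317 4 5 N
1 1/9 2/9 2/9 -1/3 4 4 E
2 40/169 8/29 1836/4901 -2512/4901 3 4 S
3 4/17 20/181 894/3077 -1064/3077 3 5 W
4 40/361 40/397 23100/143317 -30320/143317 4 5 N
5 1/9 2/9 2/9 -1/3 4 4 E
final 3 4 S

n=0: pose=(4,5,N); sL=40/361, sR=40/397; mL=23100/143317, mR=-30320/143317; mL+mR=-20/397 → advance -1; mR−mL=-53420/143317 → turn -1·90°
n=1: pose=(4,4,E); sL=1/9, sR=2/9; mL=2/9, mR=-1/3; mL+mR=-1/9 → advance -1; mR−mL=-5/9 → turn -1·90°
n=2: pose=(3,4,S); sL=40/169, sR=8/29; mL=1836/4901, mR=-2512/4901; mL+mR=-4/29 → advance -1; mR−mL=-4348/4901 → turn -1·90°
n=3: pose=(3,5,W); sL=4/17, sR=20/181; mL=894/3077, mR=-1064/3077; mL+mR=-10/181 → advance -1; mR−mL=-1958/3077 → turn -1·90°
n=4: pose=(4,5,N); sL=40/361, sR=40/397; mL=23100/143317, mR=-30320/143317; mL+mR=-20/397 → advance -1; mR−mL=-53420/143317 → turn -1·90°
n=5: pose=(4,4,E); sL=1/9, sR=2/9; mL=2/9, mR=-1/3; mL+mR=-1/9 → advance -1; mR−mL=-5/9 → turn -1·90°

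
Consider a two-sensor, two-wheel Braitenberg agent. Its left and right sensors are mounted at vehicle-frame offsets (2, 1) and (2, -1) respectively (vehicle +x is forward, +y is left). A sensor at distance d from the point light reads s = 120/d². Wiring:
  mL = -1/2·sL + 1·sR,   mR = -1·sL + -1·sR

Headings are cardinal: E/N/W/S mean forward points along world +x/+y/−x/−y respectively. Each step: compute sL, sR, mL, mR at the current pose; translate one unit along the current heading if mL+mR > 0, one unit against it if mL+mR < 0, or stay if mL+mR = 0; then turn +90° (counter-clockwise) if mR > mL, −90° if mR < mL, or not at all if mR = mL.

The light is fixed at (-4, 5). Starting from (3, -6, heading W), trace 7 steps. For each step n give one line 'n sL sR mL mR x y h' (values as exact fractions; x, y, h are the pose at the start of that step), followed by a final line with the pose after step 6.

0 120/169 24/25 2556/4225 -7056/4225 3 -6 W
1 12/13 20/27 98/351 -584/351 4 -6 N
2 120/221 120/269 10380/59449 -58800/59449 4 -7 E
3 6/13 15/29 108/377 -369/377 3 -7 S
4 120/169 24/25 2556/4225 -7056/4225 3 -6 W
5 12/13 20/27 98/351 -584/351 4 -6 N
6 120/221 120/269 10380/59449 -58800/59449 4 -7 E
final 3 -7 S

n=0: pose=(3,-6,W); sL=120/169, sR=24/25; mL=2556/4225, mR=-7056/4225; mL+mR=-180/169 → advance -1; mR−mL=-9612/4225 → turn -1·90°
n=1: pose=(4,-6,N); sL=12/13, sR=20/27; mL=98/351, mR=-584/351; mL+mR=-18/13 → advance -1; mR−mL=-682/351 → turn -1·90°
n=2: pose=(4,-7,E); sL=120/221, sR=120/269; mL=10380/59449, mR=-58800/59449; mL+mR=-180/221 → advance -1; mR−mL=-69180/59449 → turn -1·90°
n=3: pose=(3,-7,S); sL=6/13, sR=15/29; mL=108/377, mR=-369/377; mL+mR=-9/13 → advance -1; mR−mL=-477/377 → turn -1·90°
n=4: pose=(3,-6,W); sL=120/169, sR=24/25; mL=2556/4225, mR=-7056/4225; mL+mR=-180/169 → advance -1; mR−mL=-9612/4225 → turn -1·90°
n=5: pose=(4,-6,N); sL=12/13, sR=20/27; mL=98/351, mR=-584/351; mL+mR=-18/13 → advance -1; mR−mL=-682/351 → turn -1·90°
n=6: pose=(4,-7,E); sL=120/221, sR=120/269; mL=10380/59449, mR=-58800/59449; mL+mR=-180/221 → advance -1; mR−mL=-69180/59449 → turn -1·90°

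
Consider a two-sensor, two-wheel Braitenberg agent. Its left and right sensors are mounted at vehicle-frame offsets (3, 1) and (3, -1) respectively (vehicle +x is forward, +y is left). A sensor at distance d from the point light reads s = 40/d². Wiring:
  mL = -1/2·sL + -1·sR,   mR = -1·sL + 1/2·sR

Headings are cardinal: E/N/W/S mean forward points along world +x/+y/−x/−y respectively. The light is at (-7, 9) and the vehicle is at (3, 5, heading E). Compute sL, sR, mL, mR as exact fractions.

20/89 20/97 -2750/8633 -1050/8633

left sensor world pos  = (6, 6); dL² = 178
right sensor world pos = (6, 4); dR² = 194
sL = 40/178 = 20/89
sR = 40/194 = 20/97
mL = -1/2·sL + -1·sR = -2750/8633
mR = -1·sL + 1/2·sR = -1050/8633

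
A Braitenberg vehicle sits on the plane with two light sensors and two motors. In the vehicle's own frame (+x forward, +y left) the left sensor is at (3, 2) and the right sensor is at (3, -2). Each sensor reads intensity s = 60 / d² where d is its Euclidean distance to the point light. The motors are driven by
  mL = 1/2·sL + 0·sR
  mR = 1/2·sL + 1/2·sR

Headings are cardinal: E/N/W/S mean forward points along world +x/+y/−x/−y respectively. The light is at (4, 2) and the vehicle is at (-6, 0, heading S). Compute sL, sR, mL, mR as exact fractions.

60/89 60/169 30/89 7740/15041

left sensor world pos  = (-4, -3); dL² = 89
right sensor world pos = (-8, -3); dR² = 169
sL = 60/89 = 60/89
sR = 60/169 = 60/169
mL = 1/2·sL + 0·sR = 30/89
mR = 1/2·sL + 1/2·sR = 7740/15041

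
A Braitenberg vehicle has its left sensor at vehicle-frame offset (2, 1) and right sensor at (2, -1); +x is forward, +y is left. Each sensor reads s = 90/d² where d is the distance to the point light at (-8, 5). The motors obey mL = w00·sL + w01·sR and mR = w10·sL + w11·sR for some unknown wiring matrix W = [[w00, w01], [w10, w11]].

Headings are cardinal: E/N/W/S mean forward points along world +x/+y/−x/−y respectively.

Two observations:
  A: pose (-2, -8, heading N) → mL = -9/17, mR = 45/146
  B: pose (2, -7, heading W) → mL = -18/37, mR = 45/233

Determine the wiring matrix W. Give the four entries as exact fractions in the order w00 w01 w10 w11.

0 -1 1/2 0

obs A: pose=(-2,-8,N) → sL=45/73, sR=9/17, mL=-9/17, mR=45/146
obs B: pose=(2,-7,W) → sL=90/233, sR=18/37, mL=-18/37, mR=45/233
sensor matrix S = [[45/73, 9/17], [90/233, 18/37]]; det S = 1020600/10698661
solve [mL_A; mL_B] = S·[w00; w01] and [mR_A; mR_B] = S·[w10; w11]:
  w00 = 0, w01 = -1, w10 = 1/2, w11 = 0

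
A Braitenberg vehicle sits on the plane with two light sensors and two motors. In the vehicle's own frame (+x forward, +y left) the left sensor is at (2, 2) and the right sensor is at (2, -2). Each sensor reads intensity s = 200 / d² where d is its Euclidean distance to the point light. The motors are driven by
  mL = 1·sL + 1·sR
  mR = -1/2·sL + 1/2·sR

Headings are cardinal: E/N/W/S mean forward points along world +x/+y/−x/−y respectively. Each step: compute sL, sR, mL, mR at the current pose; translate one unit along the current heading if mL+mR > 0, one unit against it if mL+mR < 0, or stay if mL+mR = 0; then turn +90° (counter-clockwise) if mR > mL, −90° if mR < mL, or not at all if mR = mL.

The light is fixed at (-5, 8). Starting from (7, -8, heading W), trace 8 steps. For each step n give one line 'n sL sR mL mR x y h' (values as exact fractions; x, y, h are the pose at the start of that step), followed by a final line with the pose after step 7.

0 25/53 25/37 2250/1961 200/1961 7 -8 W
1 200/277 40/73 25680/20221 -1760/20221 6 -8 N
2 100/169 100/229 39800/38701 -3000/38701 6 -7 E
3 40/97 200/389 34960/37733 1920/37733 7 -7 S
4 25/53 25/37 2250/1961 200/1961 7 -8 W
5 200/277 40/73 25680/20221 -1760/20221 6 -8 N
6 100/169 100/229 39800/38701 -3000/38701 6 -7 E
7 40/97 200/389 34960/37733 1920/37733 7 -7 S
final 7 -8 W

n=0: pose=(7,-8,W); sL=25/53, sR=25/37; mL=2250/1961, mR=200/1961; mL+mR=2450/1961 → advance +1; mR−mL=-2050/1961 → turn -1·90°
n=1: pose=(6,-8,N); sL=200/277, sR=40/73; mL=25680/20221, mR=-1760/20221; mL+mR=23920/20221 → advance +1; mR−mL=-27440/20221 → turn -1·90°
n=2: pose=(6,-7,E); sL=100/169, sR=100/229; mL=39800/38701, mR=-3000/38701; mL+mR=36800/38701 → advance +1; mR−mL=-42800/38701 → turn -1·90°
n=3: pose=(7,-7,S); sL=40/97, sR=200/389; mL=34960/37733, mR=1920/37733; mL+mR=36880/37733 → advance +1; mR−mL=-33040/37733 → turn -1·90°
n=4: pose=(7,-8,W); sL=25/53, sR=25/37; mL=2250/1961, mR=200/1961; mL+mR=2450/1961 → advance +1; mR−mL=-2050/1961 → turn -1·90°
n=5: pose=(6,-8,N); sL=200/277, sR=40/73; mL=25680/20221, mR=-1760/20221; mL+mR=23920/20221 → advance +1; mR−mL=-27440/20221 → turn -1·90°
n=6: pose=(6,-7,E); sL=100/169, sR=100/229; mL=39800/38701, mR=-3000/38701; mL+mR=36800/38701 → advance +1; mR−mL=-42800/38701 → turn -1·90°
n=7: pose=(7,-7,S); sL=40/97, sR=200/389; mL=34960/37733, mR=1920/37733; mL+mR=36880/37733 → advance +1; mR−mL=-33040/37733 → turn -1·90°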